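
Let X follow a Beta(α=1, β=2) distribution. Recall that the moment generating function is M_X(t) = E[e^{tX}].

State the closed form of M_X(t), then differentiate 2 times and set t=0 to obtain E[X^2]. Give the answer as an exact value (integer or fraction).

E[X^2] = M^(2)(0) = 1/6

M_X(t) = ₁F₁(1; 3; t)
M^(2)(t) = ₁F₁(3; 5; t)/6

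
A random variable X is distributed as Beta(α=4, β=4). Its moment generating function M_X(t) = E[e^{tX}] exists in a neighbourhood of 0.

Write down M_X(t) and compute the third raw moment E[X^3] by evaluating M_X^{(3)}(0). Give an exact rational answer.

E[X^3] = d^3M/dt^3 |_{t=0} = 1/6

M_X(t) = ₁F₁(4; 8; t)
dM/dt = ₁F₁(5; 9; t)/2
d^2M/dt^2 = 5*₁F₁(6; 10; t)/18
d^3M/dt^3 = ₁F₁(7; 11; t)/6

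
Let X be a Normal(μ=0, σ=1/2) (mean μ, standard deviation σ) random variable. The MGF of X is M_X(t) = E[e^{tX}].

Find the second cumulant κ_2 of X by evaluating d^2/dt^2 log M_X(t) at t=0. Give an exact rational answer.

M_X(t) = e^(t^2/8)
K_X(t) = log M_X(t) = t^2/8
D^2[K](t) = 1/4

κ_2 = D^2[K](0) = 1/4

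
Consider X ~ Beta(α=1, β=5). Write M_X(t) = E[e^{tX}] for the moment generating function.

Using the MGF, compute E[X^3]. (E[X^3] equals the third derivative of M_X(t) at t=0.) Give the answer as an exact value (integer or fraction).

M_X(t) = ₁F₁(1; 6; t)
D^3[M](t) = ₁F₁(4; 9; t)/56

E[X^3] = D^3[M](0) = 1/56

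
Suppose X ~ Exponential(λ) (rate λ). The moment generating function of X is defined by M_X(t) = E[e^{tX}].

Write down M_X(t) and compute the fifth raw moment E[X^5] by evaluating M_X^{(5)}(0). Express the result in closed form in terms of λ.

E[X^5] = M′′′′′(0) = 120/λ^5

M_X(t) = λ/(λ - t)
M′(t) = λ/(λ^2 - 2*λ*t + t^2)
M′′(t) = -2*λ/(-λ^3 + 3*λ^2*t - 3*λ*t^2 + t^3)
M′′′(t) = 6*λ/(λ^4 - 4*λ^3*t + 6*λ^2*t^2 - 4*λ*t^3 + t^4)
M′′′′(t) = -24*λ/(-λ^5 + 5*λ^4*t - 10*λ^3*t^2 + 10*λ^2*t^3 - 5*λ*t^4 + t^5)
M′′′′′(t) = 120*λ/(λ^6 - 6*λ^5*t + 15*λ^4*t^2 - 20*λ^3*t^3 + 15*λ^2*t^4 - 6*λ*t^5 + t^6)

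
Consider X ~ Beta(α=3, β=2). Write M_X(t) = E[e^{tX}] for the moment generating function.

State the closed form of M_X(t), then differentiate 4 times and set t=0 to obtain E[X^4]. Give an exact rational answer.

M_X(t) = ₁F₁(3; 5; t)
D^4[M](t) = 3*₁F₁(7; 9; t)/14

E[X^4] = D^4[M](0) = 3/14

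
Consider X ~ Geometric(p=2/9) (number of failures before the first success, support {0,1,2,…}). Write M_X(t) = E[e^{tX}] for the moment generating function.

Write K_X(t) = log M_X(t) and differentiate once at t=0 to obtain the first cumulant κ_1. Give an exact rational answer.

κ_1 = K′(0) = 7/2

M_X(t) = 2/(9*(1 - 7*e^(t)/9))
K_X(t) = log M_X(t) = -log(1 - 7*e^(t)/9) - 2*log(3) + log(2)
K′(t) = -7*e^(t)/(7*e^(t) - 9)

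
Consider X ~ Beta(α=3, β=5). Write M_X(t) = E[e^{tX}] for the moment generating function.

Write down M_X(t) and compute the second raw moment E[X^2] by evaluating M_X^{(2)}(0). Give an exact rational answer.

M_X(t) = ₁F₁(3; 8; t)
dM/dt = 3*₁F₁(4; 9; t)/8
d^2M/dt^2 = ₁F₁(5; 10; t)/6

E[X^2] = d^2M/dt^2 |_{t=0} = 1/6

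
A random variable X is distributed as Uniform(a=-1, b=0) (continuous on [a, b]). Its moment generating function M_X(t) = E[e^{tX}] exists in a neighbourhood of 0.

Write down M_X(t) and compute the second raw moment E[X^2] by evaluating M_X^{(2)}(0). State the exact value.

M_X(t) = (1 - e^(-t))/t
D^2[M](t) = (-t^2 - 2*t + 2*e^(t) - 2)*e^(-t)/t^3

E[X^2] = D^2[M](0) = 1/3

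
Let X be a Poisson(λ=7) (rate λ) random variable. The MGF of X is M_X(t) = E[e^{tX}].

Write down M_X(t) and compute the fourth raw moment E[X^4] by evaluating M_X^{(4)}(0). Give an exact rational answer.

M_X(t) = e^(7*e^(t) - 7)
M′(t) = 7*e^(-7)*e^(t)*e^(7*e^(t))
M′′(t) = (49*e^(2*t)*e^(7*e^(t)) + 7*e^(t)*e^(7*e^(t)))*e^(-7)
M′′′(t) = (343*e^(3*t)*e^(7*e^(t)) + 147*e^(2*t)*e^(7*e^(t)) + 7*e^(t)*e^(7*e^(t)))*e^(-7)
M′′′′(t) = (2401*e^(4*t)*e^(7*e^(t)) + 2058*e^(3*t)*e^(7*e^(t)) + 343*e^(2*t)*e^(7*e^(t)) + 7*e^(t)*e^(7*e^(t)))*e^(-7)

E[X^4] = M′′′′(0) = 4809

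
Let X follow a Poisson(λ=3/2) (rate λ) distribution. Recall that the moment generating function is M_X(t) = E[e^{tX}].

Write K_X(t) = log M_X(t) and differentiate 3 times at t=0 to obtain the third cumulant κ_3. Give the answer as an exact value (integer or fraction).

M_X(t) = e^(3*e^(t)/2 - 3/2)
K_X(t) = log M_X(t) = 3*e^(t)/2 - 3/2
D^3[K](t) = 3*e^(t)/2

κ_3 = D^3[K](0) = 3/2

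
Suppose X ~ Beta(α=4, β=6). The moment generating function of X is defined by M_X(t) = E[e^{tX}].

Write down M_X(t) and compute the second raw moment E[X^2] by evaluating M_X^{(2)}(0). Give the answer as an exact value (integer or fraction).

E[X^2] = M^(2)(0) = 2/11

M_X(t) = ₁F₁(4; 10; t)
M^(2)(t) = 2*₁F₁(6; 12; t)/11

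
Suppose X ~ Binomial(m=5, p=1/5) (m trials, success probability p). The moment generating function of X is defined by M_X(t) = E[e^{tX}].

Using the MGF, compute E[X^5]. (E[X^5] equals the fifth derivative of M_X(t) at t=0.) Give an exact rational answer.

M_X(t) = (e^(t)/5 + 4/5)^5
M′(t) = e^(5*t)/625 + 16*e^(4*t)/625 + 96*e^(3*t)/625 + 256*e^(2*t)/625 + 256*e^(t)/625
M′′(t) = e^(5*t)/125 + 64*e^(4*t)/625 + 288*e^(3*t)/625 + 512*e^(2*t)/625 + 256*e^(t)/625
M′′′(t) = e^(5*t)/25 + 256*e^(4*t)/625 + 864*e^(3*t)/625 + 1024*e^(2*t)/625 + 256*e^(t)/625
M′′′′(t) = e^(5*t)/5 + 1024*e^(4*t)/625 + 2592*e^(3*t)/625 + 2048*e^(2*t)/625 + 256*e^(t)/625
M′′′′′(t) = e^(5*t) + 4096*e^(4*t)/625 + 7776*e^(3*t)/625 + 4096*e^(2*t)/625 + 256*e^(t)/625

E[X^5] = M′′′′′(0) = 16849/625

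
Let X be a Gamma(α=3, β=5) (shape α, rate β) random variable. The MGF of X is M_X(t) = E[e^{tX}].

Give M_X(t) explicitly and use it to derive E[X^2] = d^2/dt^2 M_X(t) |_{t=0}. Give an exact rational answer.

M_X(t) = 125/(5 - t)^3
M′(t) = 375/(t^4 - 20*t^3 + 150*t^2 - 500*t + 625)
M′′(t) = -1500/(t^5 - 25*t^4 + 250*t^3 - 1250*t^2 + 3125*t - 3125)

E[X^2] = M′′(0) = 12/25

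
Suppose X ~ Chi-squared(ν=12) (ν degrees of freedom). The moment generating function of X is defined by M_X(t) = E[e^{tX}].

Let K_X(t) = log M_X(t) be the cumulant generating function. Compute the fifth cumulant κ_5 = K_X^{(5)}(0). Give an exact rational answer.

κ_5 = K^(5)(0) = 4608

M_X(t) = (1 - 2*t)^(-6)
K_X(t) = log M_X(t) = -6*log(1 - 2*t)
K^(5)(t) = -4608/(32*t^5 - 80*t^4 + 80*t^3 - 40*t^2 + 10*t - 1)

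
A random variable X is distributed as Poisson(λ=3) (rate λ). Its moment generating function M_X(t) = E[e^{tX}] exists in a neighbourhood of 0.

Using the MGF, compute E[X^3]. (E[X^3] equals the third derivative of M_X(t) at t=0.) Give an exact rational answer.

M_X(t) = e^(3*e^(t) - 3)
dM/dt = 3*e^(-3)*e^(t)*e^(3*e^(t))
d^2M/dt^2 = (9*e^(2*t)*e^(3*e^(t)) + 3*e^(t)*e^(3*e^(t)))*e^(-3)
d^3M/dt^3 = (27*e^(3*t)*e^(3*e^(t)) + 27*e^(2*t)*e^(3*e^(t)) + 3*e^(t)*e^(3*e^(t)))*e^(-3)

E[X^3] = d^3M/dt^3 |_{t=0} = 57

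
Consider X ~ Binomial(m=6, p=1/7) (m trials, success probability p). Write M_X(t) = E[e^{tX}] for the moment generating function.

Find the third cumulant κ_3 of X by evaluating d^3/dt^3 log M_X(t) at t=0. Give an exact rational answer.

κ_3 = D^3[K](0) = 180/343

M_X(t) = (e^(t)/7 + 6/7)^6
K_X(t) = log M_X(t) = 6*log(e^(t)/7 + 6/7)
D^3[K](t) = (-36*e^(2*t) + 216*e^(t))/(e^(3*t) + 18*e^(2*t) + 108*e^(t) + 216)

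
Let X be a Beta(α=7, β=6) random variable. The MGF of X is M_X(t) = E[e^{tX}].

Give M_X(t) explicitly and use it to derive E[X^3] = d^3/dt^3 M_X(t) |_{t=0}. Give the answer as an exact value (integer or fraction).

M_X(t) = ₁F₁(7; 13; t)
M′(t) = 7*₁F₁(8; 14; t)/13
M′′(t) = 4*₁F₁(9; 15; t)/13
M′′′(t) = 12*₁F₁(10; 16; t)/65

E[X^3] = M′′′(0) = 12/65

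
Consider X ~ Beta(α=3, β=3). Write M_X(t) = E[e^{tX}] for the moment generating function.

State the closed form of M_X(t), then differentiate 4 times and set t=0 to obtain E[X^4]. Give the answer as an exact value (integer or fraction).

E[X^4] = d^4M/dt^4 |_{t=0} = 5/42

M_X(t) = ₁F₁(3; 6; t)
dM/dt = ₁F₁(4; 7; t)/2
d^2M/dt^2 = 2*₁F₁(5; 8; t)/7
d^3M/dt^3 = 5*₁F₁(6; 9; t)/28
d^4M/dt^4 = 5*₁F₁(7; 10; t)/42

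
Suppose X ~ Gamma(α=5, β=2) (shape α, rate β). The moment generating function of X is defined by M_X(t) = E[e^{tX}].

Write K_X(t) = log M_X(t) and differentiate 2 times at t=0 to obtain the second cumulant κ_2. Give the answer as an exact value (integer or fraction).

κ_2 = d^2K/dt^2 |_{t=0} = 5/4

M_X(t) = 32/(2 - t)^5
K_X(t) = log M_X(t) = -5*log(2 - t) + 5*log(2)
dK/dt = -5/(t - 2)
d^2K/dt^2 = 5/(t^2 - 4*t + 4)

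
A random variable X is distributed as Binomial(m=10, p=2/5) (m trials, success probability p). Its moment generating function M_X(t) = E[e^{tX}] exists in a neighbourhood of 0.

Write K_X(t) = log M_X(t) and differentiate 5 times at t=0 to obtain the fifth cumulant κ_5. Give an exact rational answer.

κ_5 = d^5K/dt^5 |_{t=0} = -564/625

M_X(t) = (2*e^(t)/5 + 3/5)^10
K_X(t) = log M_X(t) = 10*log(2*e^(t)/5 + 3/5)
dK/dt = 20*e^(t)/(2*e^(t) + 3)
d^2K/dt^2 = 60*e^(t)/(4*e^(2*t) + 12*e^(t) + 9)
d^3K/dt^3 = (-120*e^(2*t) + 180*e^(t))/(8*e^(3*t) + 36*e^(2*t) + 54*e^(t) + 27)
d^4K/dt^4 = (240*e^(3*t) - 1440*e^(2*t) + 540*e^(t))/(16*e^(4*t) + 96*e^(3*t) + 216*e^(2*t) + 216*e^(t) + 81)
d^5K/dt^5 = (-480*e^(4*t) + 7920*e^(3*t) - 11880*e^(2*t) + 1620*e^(t))/(32*e^(5*t) + 240*e^(4*t) + 720*e^(3*t) + 1080*e^(2*t) + 810*e^(t) + 243)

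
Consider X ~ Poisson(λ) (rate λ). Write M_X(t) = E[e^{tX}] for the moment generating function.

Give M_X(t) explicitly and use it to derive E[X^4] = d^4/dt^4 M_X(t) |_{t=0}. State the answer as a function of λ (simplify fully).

E[X^4] = d^4M/dt^4 |_{t=0} = λ*(λ^3 + 6*λ^2 + 7*λ + 1)

M_X(t) = e^(λ*(e^(t) - 1))
dM/dt = λ*e^(-λ)*e^(t)*e^(λ*e^(t))
d^2M/dt^2 = (λ^2*e^(2*t)*e^(λ*e^(t)) + λ*e^(t)*e^(λ*e^(t)))*e^(-λ)
d^3M/dt^3 = (λ^3*e^(3*t)*e^(λ*e^(t)) + 3*λ^2*e^(2*t)*e^(λ*e^(t)) + λ*e^(t)*e^(λ*e^(t)))*e^(-λ)
d^4M/dt^4 = (λ^4*e^(4*t)*e^(λ*e^(t)) + 6*λ^3*e^(3*t)*e^(λ*e^(t)) + 7*λ^2*e^(2*t)*e^(λ*e^(t)) + λ*e^(t)*e^(λ*e^(t)))*e^(-λ)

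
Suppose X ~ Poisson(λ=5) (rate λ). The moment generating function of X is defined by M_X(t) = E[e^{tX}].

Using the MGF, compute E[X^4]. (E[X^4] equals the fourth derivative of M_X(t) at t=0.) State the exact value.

E[X^4] = M′′′′(0) = 1555

M_X(t) = e^(5*e^(t) - 5)
M′(t) = 5*e^(-5)*e^(t)*e^(5*e^(t))
M′′(t) = (25*e^(2*t)*e^(5*e^(t)) + 5*e^(t)*e^(5*e^(t)))*e^(-5)
M′′′(t) = (125*e^(3*t)*e^(5*e^(t)) + 75*e^(2*t)*e^(5*e^(t)) + 5*e^(t)*e^(5*e^(t)))*e^(-5)
M′′′′(t) = (625*e^(4*t)*e^(5*e^(t)) + 750*e^(3*t)*e^(5*e^(t)) + 175*e^(2*t)*e^(5*e^(t)) + 5*e^(t)*e^(5*e^(t)))*e^(-5)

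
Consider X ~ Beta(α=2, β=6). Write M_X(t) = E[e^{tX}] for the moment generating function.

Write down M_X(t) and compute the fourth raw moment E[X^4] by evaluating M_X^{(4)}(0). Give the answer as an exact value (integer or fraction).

M_X(t) = ₁F₁(2; 8; t)
dM/dt = ₁F₁(3; 9; t)/4
d^2M/dt^2 = ₁F₁(4; 10; t)/12
d^3M/dt^3 = ₁F₁(5; 11; t)/30
d^4M/dt^4 = ₁F₁(6; 12; t)/66

E[X^4] = d^4M/dt^4 |_{t=0} = 1/66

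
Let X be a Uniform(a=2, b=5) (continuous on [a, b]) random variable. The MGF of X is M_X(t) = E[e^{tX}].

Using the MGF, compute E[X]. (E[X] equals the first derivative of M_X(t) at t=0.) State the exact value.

E[X] = dM/dt |_{t=0} = 7/2

M_X(t) = (e^(5*t) - e^(2*t))/(3*t)
dM/dt = (5*t*e^(5*t) - 2*t*e^(2*t) - e^(5*t) + e^(2*t))/(3*t^2)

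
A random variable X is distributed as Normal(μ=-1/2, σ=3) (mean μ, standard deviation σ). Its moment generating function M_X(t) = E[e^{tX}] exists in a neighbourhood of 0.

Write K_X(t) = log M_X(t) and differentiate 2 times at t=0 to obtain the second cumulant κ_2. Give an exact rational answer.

κ_2 = K′′(0) = 9

M_X(t) = e^(9*t^2/2 - t/2)
K_X(t) = log M_X(t) = 9*t^2/2 - t/2
K′(t) = 9*t - 1/2
K′′(t) = 9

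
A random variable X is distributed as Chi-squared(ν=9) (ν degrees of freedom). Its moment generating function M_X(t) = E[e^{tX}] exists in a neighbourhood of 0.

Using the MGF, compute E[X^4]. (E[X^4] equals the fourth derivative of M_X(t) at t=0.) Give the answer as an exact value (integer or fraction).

M_X(t) = (1 - 2*t)^(-9/2)
M′(t) = -9/(32*t^5*√(1 - 2*t) - 80*t^4*√(1 - 2*t) + 80*t^3*√(1 - 2*t) - 40*t^2*√(1 - 2*t) + 10*t*√(1 - 2*t) - √(1 - 2*t))
M′′(t) = 99/(64*t^6*√(1 - 2*t) - 192*t^5*√(1 - 2*t) + 240*t^4*√(1 - 2*t) - 160*t^3*√(1 - 2*t) + 60*t^2*√(1 - 2*t) - 12*t*√(1 - 2*t) + √(1 - 2*t))

E[X^4] = M′′′′(0) = 19305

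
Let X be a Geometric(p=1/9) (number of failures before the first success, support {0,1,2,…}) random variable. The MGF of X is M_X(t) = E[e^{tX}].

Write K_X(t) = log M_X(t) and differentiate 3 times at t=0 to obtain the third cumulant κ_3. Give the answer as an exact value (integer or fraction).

κ_3 = K′′′(0) = 1224

M_X(t) = 1/(9*(1 - 8*e^(t)/9))
K_X(t) = log M_X(t) = -log(1 - 8*e^(t)/9) - 2*log(3)
K′(t) = -8*e^(t)/(8*e^(t) - 9)
K′′(t) = 72*e^(t)/(64*e^(2*t) - 144*e^(t) + 81)
K′′′(t) = (-576*e^(2*t) - 648*e^(t))/(512*e^(3*t) - 1728*e^(2*t) + 1944*e^(t) - 729)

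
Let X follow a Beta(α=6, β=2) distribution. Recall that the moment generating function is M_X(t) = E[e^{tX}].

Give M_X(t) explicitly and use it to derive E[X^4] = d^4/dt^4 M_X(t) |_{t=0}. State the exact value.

M_X(t) = ₁F₁(6; 8; t)
dM/dt = 3*₁F₁(7; 9; t)/4
d^2M/dt^2 = 7*₁F₁(8; 10; t)/12
d^3M/dt^3 = 7*₁F₁(9; 11; t)/15
d^4M/dt^4 = 21*₁F₁(10; 12; t)/55

E[X^4] = d^4M/dt^4 |_{t=0} = 21/55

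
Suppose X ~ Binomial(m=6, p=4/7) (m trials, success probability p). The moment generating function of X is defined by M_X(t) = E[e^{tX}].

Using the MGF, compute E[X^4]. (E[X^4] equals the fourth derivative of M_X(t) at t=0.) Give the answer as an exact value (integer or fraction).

M_X(t) = (4*e^(t)/7 + 3/7)^6
dM/dt = 24576*e^(6*t)/117649 + 92160*e^(5*t)/117649 + 138240*e^(4*t)/117649 + 103680*e^(3*t)/117649 + 38880*e^(2*t)/117649 + 5832*e^(t)/117649
d^2M/dt^2 = 147456*e^(6*t)/117649 + 460800*e^(5*t)/117649 + 552960*e^(4*t)/117649 + 311040*e^(3*t)/117649 + 77760*e^(2*t)/117649 + 5832*e^(t)/117649
d^3M/dt^3 = 884736*e^(6*t)/117649 + 2304000*e^(5*t)/117649 + 2211840*e^(4*t)/117649 + 933120*e^(3*t)/117649 + 155520*e^(2*t)/117649 + 5832*e^(t)/117649
d^4M/dt^4 = 5308416*e^(6*t)/117649 + 11520000*e^(5*t)/117649 + 8847360*e^(4*t)/117649 + 2799360*e^(3*t)/117649 + 311040*e^(2*t)/117649 + 5832*e^(t)/117649

E[X^4] = d^4M/dt^4 |_{t=0} = 587592/2401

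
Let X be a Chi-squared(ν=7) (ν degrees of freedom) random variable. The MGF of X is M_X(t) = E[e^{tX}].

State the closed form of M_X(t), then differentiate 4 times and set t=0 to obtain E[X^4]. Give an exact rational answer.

M_X(t) = (1 - 2*t)^(-7/2)

E[X^4] = D^4[M](0) = 9009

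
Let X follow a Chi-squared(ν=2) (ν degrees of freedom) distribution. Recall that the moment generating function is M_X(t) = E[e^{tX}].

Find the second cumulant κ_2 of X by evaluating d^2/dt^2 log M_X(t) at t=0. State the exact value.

κ_2 = d^2K/dt^2 |_{t=0} = 4

M_X(t) = 1/(1 - 2*t)
K_X(t) = log M_X(t) = -log(1 - 2*t)
dK/dt = -2/(2*t - 1)
d^2K/dt^2 = 4/(4*t^2 - 4*t + 1)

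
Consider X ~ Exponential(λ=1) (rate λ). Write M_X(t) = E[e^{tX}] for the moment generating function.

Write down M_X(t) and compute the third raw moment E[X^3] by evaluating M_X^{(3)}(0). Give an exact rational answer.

M_X(t) = 1/(1 - t)
D^3[M](t) = 6/(t^4 - 4*t^3 + 6*t^2 - 4*t + 1)

E[X^3] = D^3[M](0) = 6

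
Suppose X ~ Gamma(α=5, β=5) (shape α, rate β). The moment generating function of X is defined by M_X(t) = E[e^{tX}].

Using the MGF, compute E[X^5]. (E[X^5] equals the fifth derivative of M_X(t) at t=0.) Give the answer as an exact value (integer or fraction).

E[X^5] = d^5M/dt^5 |_{t=0} = 3024/625

M_X(t) = 3125/(5 - t)^5
dM/dt = 15625/(t^6 - 30*t^5 + 375*t^4 - 2500*t^3 + 9375*t^2 - 18750*t + 15625)
d^2M/dt^2 = -93750/(t^7 - 35*t^6 + 525*t^5 - 4375*t^4 + 21875*t^3 - 65625*t^2 + 109375*t - 78125)
d^3M/dt^3 = 656250/(t^8 - 40*t^7 + 700*t^6 - 7000*t^5 + 43750*t^4 - 175000*t^3 + 437500*t^2 - 625000*t + 390625)
d^4M/dt^4 = -5250000/(t^9 - 45*t^8 + 900*t^7 - 10500*t^6 + 78750*t^5 - 393750*t^4 + 1312500*t^3 - 2812500*t^2 + 3515625*t - 1953125)
d^5M/dt^5 = 47250000/(t^10 - 50*t^9 + 1125*t^8 - 15000*t^7 + 131250*t^6 - 787500*t^5 + 3281250*t^4 - 9375000*t^3 + 17578125*t^2 - 19531250*t + 9765625)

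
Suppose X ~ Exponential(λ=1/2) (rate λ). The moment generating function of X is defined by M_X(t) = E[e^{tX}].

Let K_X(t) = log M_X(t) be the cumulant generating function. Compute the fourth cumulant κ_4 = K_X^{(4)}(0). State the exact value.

κ_4 = K^(4)(0) = 96

M_X(t) = 1/(2*(1/2 - t))
K_X(t) = log M_X(t) = -log(1/2 - t) - log(2)
K^(4)(t) = 96/(16*t^4 - 32*t^3 + 24*t^2 - 8*t + 1)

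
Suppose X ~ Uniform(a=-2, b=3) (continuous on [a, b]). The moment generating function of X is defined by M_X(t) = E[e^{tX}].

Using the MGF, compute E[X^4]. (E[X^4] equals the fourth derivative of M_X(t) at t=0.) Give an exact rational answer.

M_X(t) = (e^(3*t) - e^(-2*t))/(5*t)
dM/dt = (3*t*e^(5*t) + 2*t - e^(5*t) + 1)*e^(-2*t)/(5*t^2)
d^2M/dt^2 = (9*t^2*e^(5*t) - 4*t^2 - 6*t*e^(5*t) - 4*t + 2*e^(5*t) - 2)*e^(-2*t)/(5*t^3)
d^3M/dt^3 = (27*t^3*e^(5*t) + 8*t^3 - 27*t^2*e^(5*t) + 12*t^2 + 18*t*e^(5*t) + 12*t - 6*e^(5*t) + 6)*e^(-2*t)/(5*t^4)
d^4M/dt^4 = (81*t^4*e^(5*t) - 16*t^4 - 108*t^3*e^(5*t) - 32*t^3 + 108*t^2*e^(5*t) - 48*t^2 - 72*t*e^(5*t) - 48*t + 24*e^(5*t) - 24)*e^(-2*t)/(5*t^5)

E[X^4] = d^4M/dt^4 |_{t=0} = 11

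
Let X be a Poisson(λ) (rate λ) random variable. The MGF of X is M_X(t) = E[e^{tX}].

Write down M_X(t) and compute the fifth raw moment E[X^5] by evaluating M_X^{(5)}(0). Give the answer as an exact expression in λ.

E[X^5] = D^5[M](0) = λ*(λ^4 + 10*λ^3 + 25*λ^2 + 15*λ + 1)

M_X(t) = e^(λ*(e^(t) - 1))
D^5[M](t) = (λ^5*e^(5*t)*e^(λ*e^(t)) + 10*λ^4*e^(4*t)*e^(λ*e^(t)) + 25*λ^3*e^(3*t)*e^(λ*e^(t)) + 15*λ^2*e^(2*t)*e^(λ*e^(t)) + λ*e^(t)*e^(λ*e^(t)))*e^(-λ)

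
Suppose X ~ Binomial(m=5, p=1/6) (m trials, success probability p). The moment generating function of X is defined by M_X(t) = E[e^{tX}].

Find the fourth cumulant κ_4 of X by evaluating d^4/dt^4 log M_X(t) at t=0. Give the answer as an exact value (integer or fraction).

κ_4 = K′′′′(0) = 25/216

M_X(t) = (e^(t)/6 + 5/6)^5
K_X(t) = log M_X(t) = 5*log(e^(t)/6 + 5/6)
K′(t) = 5*e^(t)/(e^(t) + 5)
K′′(t) = 25*e^(t)/(e^(2*t) + 10*e^(t) + 25)
K′′′(t) = (-25*e^(2*t) + 125*e^(t))/(e^(3*t) + 15*e^(2*t) + 75*e^(t) + 125)
K′′′′(t) = (25*e^(3*t) - 500*e^(2*t) + 625*e^(t))/(e^(4*t) + 20*e^(3*t) + 150*e^(2*t) + 500*e^(t) + 625)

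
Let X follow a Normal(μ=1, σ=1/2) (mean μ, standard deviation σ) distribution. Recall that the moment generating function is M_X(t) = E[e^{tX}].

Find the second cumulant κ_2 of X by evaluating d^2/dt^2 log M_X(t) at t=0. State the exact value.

κ_2 = D^2[K](0) = 1/4

M_X(t) = e^(t^2/8 + t)
K_X(t) = log M_X(t) = t^2/8 + t
D^2[K](t) = 1/4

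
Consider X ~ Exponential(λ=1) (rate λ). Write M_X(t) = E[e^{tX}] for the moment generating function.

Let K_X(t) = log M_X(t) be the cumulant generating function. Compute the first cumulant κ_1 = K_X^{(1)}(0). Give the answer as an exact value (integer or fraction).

M_X(t) = 1/(1 - t)
K_X(t) = log M_X(t) = -log(1 - t)
D[K](t) = -1/(t - 1)

κ_1 = D[K](0) = 1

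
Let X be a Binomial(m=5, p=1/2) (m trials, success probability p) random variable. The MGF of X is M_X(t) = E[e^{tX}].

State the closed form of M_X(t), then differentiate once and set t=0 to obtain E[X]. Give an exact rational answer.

M_X(t) = (e^(t)/2 + 1/2)^5
M′(t) = 5*e^(5*t)/32 + 5*e^(4*t)/8 + 15*e^(3*t)/16 + 5*e^(2*t)/8 + 5*e^(t)/32

E[X] = M′(0) = 5/2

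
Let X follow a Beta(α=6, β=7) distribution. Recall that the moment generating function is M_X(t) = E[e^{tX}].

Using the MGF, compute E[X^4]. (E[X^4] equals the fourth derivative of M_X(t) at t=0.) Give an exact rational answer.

E[X^4] = D^4[M](0) = 9/130

M_X(t) = ₁F₁(6; 13; t)
D^4[M](t) = 9*₁F₁(10; 17; t)/130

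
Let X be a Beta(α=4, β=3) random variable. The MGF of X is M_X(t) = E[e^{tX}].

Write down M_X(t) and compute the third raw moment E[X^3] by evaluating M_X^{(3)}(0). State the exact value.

M_X(t) = ₁F₁(4; 7; t)
dM/dt = 4*₁F₁(5; 8; t)/7
d^2M/dt^2 = 5*₁F₁(6; 9; t)/14
d^3M/dt^3 = 5*₁F₁(7; 10; t)/21

E[X^3] = d^3M/dt^3 |_{t=0} = 5/21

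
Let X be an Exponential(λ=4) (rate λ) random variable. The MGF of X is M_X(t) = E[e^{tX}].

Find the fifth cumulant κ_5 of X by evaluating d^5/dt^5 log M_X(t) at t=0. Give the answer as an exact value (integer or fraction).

M_X(t) = 4/(4 - t)
K_X(t) = log M_X(t) = -log(4 - t) + 2*log(2)
K′(t) = -1/(t - 4)
K′′(t) = 1/(t^2 - 8*t + 16)
K′′′(t) = -2/(t^3 - 12*t^2 + 48*t - 64)
K′′′′(t) = 6/(t^4 - 16*t^3 + 96*t^2 - 256*t + 256)
K′′′′′(t) = -24/(t^5 - 20*t^4 + 160*t^3 - 640*t^2 + 1280*t - 1024)

κ_5 = K′′′′′(0) = 3/128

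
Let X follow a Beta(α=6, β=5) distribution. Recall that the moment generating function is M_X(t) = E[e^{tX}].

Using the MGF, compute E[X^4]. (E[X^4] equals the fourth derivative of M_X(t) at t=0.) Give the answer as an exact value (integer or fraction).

E[X^4] = D^4[M](0) = 18/143

M_X(t) = ₁F₁(6; 11; t)
D^4[M](t) = 18*₁F₁(10; 15; t)/143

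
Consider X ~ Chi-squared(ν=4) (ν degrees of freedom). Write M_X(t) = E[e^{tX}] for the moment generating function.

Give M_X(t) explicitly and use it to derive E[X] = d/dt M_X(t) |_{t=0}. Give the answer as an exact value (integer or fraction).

E[X] = M^(1)(0) = 4

M_X(t) = (1 - 2*t)^(-2)
M^(1)(t) = -4/(8*t^3 - 12*t^2 + 6*t - 1)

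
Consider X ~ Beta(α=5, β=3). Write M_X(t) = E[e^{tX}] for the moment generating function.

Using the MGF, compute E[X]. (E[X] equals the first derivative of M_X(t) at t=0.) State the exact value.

E[X] = dM/dt |_{t=0} = 5/8

M_X(t) = ₁F₁(5; 8; t)
dM/dt = 5*₁F₁(6; 9; t)/8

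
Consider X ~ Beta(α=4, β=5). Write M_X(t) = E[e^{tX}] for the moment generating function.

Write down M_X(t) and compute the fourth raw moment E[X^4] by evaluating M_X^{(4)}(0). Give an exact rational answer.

M_X(t) = ₁F₁(4; 9; t)
D^4[M](t) = 7*₁F₁(8; 13; t)/99

E[X^4] = D^4[M](0) = 7/99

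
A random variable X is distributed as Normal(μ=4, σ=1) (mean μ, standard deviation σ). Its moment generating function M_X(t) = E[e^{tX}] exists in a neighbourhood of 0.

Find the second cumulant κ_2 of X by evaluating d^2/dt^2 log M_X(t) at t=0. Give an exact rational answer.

M_X(t) = e^(t^2/2 + 4*t)
K_X(t) = log M_X(t) = t^2/2 + 4*t
K^(2)(t) = 1

κ_2 = K^(2)(0) = 1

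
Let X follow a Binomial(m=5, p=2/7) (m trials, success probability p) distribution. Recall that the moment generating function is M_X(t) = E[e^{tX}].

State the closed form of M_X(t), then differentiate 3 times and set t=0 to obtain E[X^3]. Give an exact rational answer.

E[X^3] = M^(3)(0) = 2650/343

M_X(t) = (2*e^(t)/7 + 5/7)^5
M^(3)(t) = 4000*e^(5*t)/16807 + 25600*e^(4*t)/16807 + 54000*e^(3*t)/16807 + 40000*e^(2*t)/16807 + 6250*e^(t)/16807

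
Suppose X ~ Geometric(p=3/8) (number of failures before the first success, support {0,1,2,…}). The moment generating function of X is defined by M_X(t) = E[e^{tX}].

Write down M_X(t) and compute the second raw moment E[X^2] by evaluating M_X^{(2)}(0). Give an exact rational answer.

E[X^2] = D^2[M](0) = 65/9

M_X(t) = 3/(8*(1 - 5*e^(t)/8))
D^2[M](t) = (-75*e^(2*t) - 120*e^(t))/(125*e^(3*t) - 600*e^(2*t) + 960*e^(t) - 512)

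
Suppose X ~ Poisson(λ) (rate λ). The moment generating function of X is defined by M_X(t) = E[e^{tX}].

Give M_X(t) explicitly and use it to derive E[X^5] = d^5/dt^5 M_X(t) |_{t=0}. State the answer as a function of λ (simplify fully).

E[X^5] = d^5M/dt^5 |_{t=0} = λ*(λ^4 + 10*λ^3 + 25*λ^2 + 15*λ + 1)

M_X(t) = e^(λ*(e^(t) - 1))
dM/dt = λ*e^(-λ)*e^(t)*e^(λ*e^(t))
d^2M/dt^2 = (λ^2*e^(2*t)*e^(λ*e^(t)) + λ*e^(t)*e^(λ*e^(t)))*e^(-λ)
d^3M/dt^3 = (λ^3*e^(3*t)*e^(λ*e^(t)) + 3*λ^2*e^(2*t)*e^(λ*e^(t)) + λ*e^(t)*e^(λ*e^(t)))*e^(-λ)
d^4M/dt^4 = (λ^4*e^(4*t)*e^(λ*e^(t)) + 6*λ^3*e^(3*t)*e^(λ*e^(t)) + 7*λ^2*e^(2*t)*e^(λ*e^(t)) + λ*e^(t)*e^(λ*e^(t)))*e^(-λ)
d^5M/dt^5 = (λ^5*e^(5*t)*e^(λ*e^(t)) + 10*λ^4*e^(4*t)*e^(λ*e^(t)) + 25*λ^3*e^(3*t)*e^(λ*e^(t)) + 15*λ^2*e^(2*t)*e^(λ*e^(t)) + λ*e^(t)*e^(λ*e^(t)))*e^(-λ)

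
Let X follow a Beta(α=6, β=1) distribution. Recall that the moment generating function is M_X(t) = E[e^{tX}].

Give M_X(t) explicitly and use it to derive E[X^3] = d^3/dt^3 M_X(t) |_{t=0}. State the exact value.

M_X(t) = ₁F₁(6; 7; t)
M^(3)(t) = 2*₁F₁(9; 10; t)/3

E[X^3] = M^(3)(0) = 2/3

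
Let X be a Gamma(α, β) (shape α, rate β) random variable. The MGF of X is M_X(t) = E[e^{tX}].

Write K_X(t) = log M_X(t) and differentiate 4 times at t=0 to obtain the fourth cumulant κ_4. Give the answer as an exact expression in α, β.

κ_4 = K^(4)(0) = 6*α/β^4

M_X(t) = (β/(β - t))^α
K_X(t) = log M_X(t) = α*(log(β) - log(β - t))
K^(4)(t) = 6*α/(β^4 - 4*β^3*t + 6*β^2*t^2 - 4*β*t^3 + t^4)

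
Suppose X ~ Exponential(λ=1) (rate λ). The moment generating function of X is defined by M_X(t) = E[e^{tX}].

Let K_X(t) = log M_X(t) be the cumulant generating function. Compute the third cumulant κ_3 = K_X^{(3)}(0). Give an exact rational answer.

M_X(t) = 1/(1 - t)
K_X(t) = log M_X(t) = -log(1 - t)
K^(3)(t) = -2/(t^3 - 3*t^2 + 3*t - 1)

κ_3 = K^(3)(0) = 2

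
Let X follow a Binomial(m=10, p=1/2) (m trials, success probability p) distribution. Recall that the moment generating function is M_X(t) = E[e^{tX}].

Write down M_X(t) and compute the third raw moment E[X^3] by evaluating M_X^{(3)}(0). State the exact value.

E[X^3] = d^3M/dt^3 |_{t=0} = 325/2

M_X(t) = (e^(t)/2 + 1/2)^10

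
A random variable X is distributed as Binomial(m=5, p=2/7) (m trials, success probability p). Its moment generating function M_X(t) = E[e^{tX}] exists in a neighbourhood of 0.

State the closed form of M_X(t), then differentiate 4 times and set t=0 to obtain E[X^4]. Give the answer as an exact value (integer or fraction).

E[X^4] = D^4[M](0) = 52950/2401

M_X(t) = (2*e^(t)/7 + 5/7)^5
D^4[M](t) = 20000*e^(5*t)/16807 + 102400*e^(4*t)/16807 + 162000*e^(3*t)/16807 + 80000*e^(2*t)/16807 + 6250*e^(t)/16807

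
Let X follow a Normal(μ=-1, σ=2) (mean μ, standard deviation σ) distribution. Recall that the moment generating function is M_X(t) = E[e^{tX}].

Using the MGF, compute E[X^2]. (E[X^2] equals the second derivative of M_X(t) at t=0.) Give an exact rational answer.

E[X^2] = d^2M/dt^2 |_{t=0} = 5

M_X(t) = e^(2*t^2 - t)
dM/dt = 4*t*e^(-t)*e^(2*t^2) - e^(-t)*e^(2*t^2)
d^2M/dt^2 = (16*t^2*e^(2*t^2) - 8*t*e^(2*t^2) + 5*e^(2*t^2))*e^(-t)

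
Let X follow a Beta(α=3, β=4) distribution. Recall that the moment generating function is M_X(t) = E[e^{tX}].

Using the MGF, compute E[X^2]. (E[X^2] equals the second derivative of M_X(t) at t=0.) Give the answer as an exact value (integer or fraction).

M_X(t) = ₁F₁(3; 7; t)
M′(t) = 3*₁F₁(4; 8; t)/7
M′′(t) = 3*₁F₁(5; 9; t)/14

E[X^2] = M′′(0) = 3/14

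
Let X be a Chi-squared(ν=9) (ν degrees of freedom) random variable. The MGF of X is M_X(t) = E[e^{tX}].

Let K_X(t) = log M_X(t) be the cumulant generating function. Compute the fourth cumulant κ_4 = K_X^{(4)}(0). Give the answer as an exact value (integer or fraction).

M_X(t) = (1 - 2*t)^(-9/2)
K_X(t) = log M_X(t) = -9*log(1 - 2*t)/2
K′(t) = -9/(2*t - 1)
K′′(t) = 18/(4*t^2 - 4*t + 1)
K′′′(t) = -72/(8*t^3 - 12*t^2 + 6*t - 1)
K′′′′(t) = 432/(16*t^4 - 32*t^3 + 24*t^2 - 8*t + 1)

κ_4 = K′′′′(0) = 432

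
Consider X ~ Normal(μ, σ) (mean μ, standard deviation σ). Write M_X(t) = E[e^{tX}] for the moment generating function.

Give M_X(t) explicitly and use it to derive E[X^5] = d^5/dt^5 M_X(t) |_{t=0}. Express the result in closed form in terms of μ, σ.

M_X(t) = e^(μ*t + σ^2*t^2/2)

E[X^5] = D^5[M](0) = μ*(μ^4 + 10*μ^2*σ^2 + 15*σ^4)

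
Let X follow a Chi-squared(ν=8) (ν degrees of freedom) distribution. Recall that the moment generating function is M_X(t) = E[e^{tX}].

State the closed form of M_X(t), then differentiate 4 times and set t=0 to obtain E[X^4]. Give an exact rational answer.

E[X^4] = M′′′′(0) = 13440

M_X(t) = (1 - 2*t)^(-4)
M′(t) = -8/(32*t^5 - 80*t^4 + 80*t^3 - 40*t^2 + 10*t - 1)
M′′(t) = 80/(64*t^6 - 192*t^5 + 240*t^4 - 160*t^3 + 60*t^2 - 12*t + 1)
M′′′(t) = -960/(128*t^7 - 448*t^6 + 672*t^5 - 560*t^4 + 280*t^3 - 84*t^2 + 14*t - 1)
M′′′′(t) = 13440/(256*t^8 - 1024*t^7 + 1792*t^6 - 1792*t^5 + 1120*t^4 - 448*t^3 + 112*t^2 - 16*t + 1)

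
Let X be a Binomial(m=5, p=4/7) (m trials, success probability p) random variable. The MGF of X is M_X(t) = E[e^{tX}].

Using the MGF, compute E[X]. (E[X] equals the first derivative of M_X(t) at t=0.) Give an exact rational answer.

E[X] = D[M](0) = 20/7

M_X(t) = (4*e^(t)/7 + 3/7)^5
D[M](t) = 5120*e^(5*t)/16807 + 15360*e^(4*t)/16807 + 17280*e^(3*t)/16807 + 8640*e^(2*t)/16807 + 1620*e^(t)/16807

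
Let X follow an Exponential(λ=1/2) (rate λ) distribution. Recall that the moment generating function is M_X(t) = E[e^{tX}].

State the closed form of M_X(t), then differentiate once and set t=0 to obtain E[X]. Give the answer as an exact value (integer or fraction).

E[X] = dM/dt |_{t=0} = 2

M_X(t) = 1/(2*(1/2 - t))
dM/dt = 2/(4*t^2 - 4*t + 1)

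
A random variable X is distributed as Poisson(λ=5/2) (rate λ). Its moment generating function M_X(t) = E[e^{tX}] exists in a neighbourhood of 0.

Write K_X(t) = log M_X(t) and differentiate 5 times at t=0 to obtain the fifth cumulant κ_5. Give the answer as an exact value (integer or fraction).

M_X(t) = e^(5*e^(t)/2 - 5/2)
K_X(t) = log M_X(t) = 5*e^(t)/2 - 5/2
dK/dt = 5*e^(t)/2
d^2K/dt^2 = 5*e^(t)/2
d^3K/dt^3 = 5*e^(t)/2
d^4K/dt^4 = 5*e^(t)/2
d^5K/dt^5 = 5*e^(t)/2

κ_5 = d^5K/dt^5 |_{t=0} = 5/2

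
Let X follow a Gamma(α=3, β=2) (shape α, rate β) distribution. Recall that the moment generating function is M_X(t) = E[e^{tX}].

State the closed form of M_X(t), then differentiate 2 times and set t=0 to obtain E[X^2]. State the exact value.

E[X^2] = D^2[M](0) = 3

M_X(t) = 8/(2 - t)^3
D^2[M](t) = -96/(t^5 - 10*t^4 + 40*t^3 - 80*t^2 + 80*t - 32)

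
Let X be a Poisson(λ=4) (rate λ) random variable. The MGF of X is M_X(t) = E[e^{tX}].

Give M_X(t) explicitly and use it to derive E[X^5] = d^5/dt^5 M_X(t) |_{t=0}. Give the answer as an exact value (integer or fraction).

M_X(t) = e^(4*e^(t) - 4)
dM/dt = 4*e^(-4)*e^(t)*e^(4*e^(t))
d^2M/dt^2 = (16*e^(2*t)*e^(4*e^(t)) + 4*e^(t)*e^(4*e^(t)))*e^(-4)
d^3M/dt^3 = (64*e^(3*t)*e^(4*e^(t)) + 48*e^(2*t)*e^(4*e^(t)) + 4*e^(t)*e^(4*e^(t)))*e^(-4)
d^4M/dt^4 = (256*e^(4*t)*e^(4*e^(t)) + 384*e^(3*t)*e^(4*e^(t)) + 112*e^(2*t)*e^(4*e^(t)) + 4*e^(t)*e^(4*e^(t)))*e^(-4)
d^5M/dt^5 = (1024*e^(5*t)*e^(4*e^(t)) + 2560*e^(4*t)*e^(4*e^(t)) + 1600*e^(3*t)*e^(4*e^(t)) + 240*e^(2*t)*e^(4*e^(t)) + 4*e^(t)*e^(4*e^(t)))*e^(-4)

E[X^5] = d^5M/dt^5 |_{t=0} = 5428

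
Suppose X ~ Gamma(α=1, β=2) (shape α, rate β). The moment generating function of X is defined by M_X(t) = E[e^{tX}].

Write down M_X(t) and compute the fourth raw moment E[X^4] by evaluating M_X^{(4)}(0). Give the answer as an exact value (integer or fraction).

E[X^4] = d^4M/dt^4 |_{t=0} = 3/2

M_X(t) = 2/(2 - t)
dM/dt = 2/(t^2 - 4*t + 4)
d^2M/dt^2 = -4/(t^3 - 6*t^2 + 12*t - 8)
d^3M/dt^3 = 12/(t^4 - 8*t^3 + 24*t^2 - 32*t + 16)
d^4M/dt^4 = -48/(t^5 - 10*t^4 + 40*t^3 - 80*t^2 + 80*t - 32)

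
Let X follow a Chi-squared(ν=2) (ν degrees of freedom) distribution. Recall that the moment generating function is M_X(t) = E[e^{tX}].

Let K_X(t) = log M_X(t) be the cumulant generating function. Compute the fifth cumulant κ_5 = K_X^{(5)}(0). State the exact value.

κ_5 = D^5[K](0) = 768

M_X(t) = 1/(1 - 2*t)
K_X(t) = log M_X(t) = -log(1 - 2*t)
D^5[K](t) = -768/(32*t^5 - 80*t^4 + 80*t^3 - 40*t^2 + 10*t - 1)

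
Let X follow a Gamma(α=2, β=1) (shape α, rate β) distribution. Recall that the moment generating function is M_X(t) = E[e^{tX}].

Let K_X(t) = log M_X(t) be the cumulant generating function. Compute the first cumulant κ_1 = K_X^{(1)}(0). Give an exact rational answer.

M_X(t) = (1 - t)^(-2)
K_X(t) = log M_X(t) = -2*log(1 - t)
D[K](t) = -2/(t - 1)

κ_1 = D[K](0) = 2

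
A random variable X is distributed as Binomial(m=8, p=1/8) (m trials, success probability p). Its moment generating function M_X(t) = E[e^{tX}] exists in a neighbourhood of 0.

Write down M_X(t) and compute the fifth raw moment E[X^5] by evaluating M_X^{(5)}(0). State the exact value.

E[X^5] = d^5M/dt^5 |_{t=0} = 17837/512

M_X(t) = (e^(t)/8 + 7/8)^8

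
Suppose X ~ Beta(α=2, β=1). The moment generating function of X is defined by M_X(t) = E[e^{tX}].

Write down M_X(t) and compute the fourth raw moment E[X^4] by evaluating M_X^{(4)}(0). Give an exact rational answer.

M_X(t) = ₁F₁(2; 3; t)
M^(4)(t) = ₁F₁(6; 7; t)/3

E[X^4] = M^(4)(0) = 1/3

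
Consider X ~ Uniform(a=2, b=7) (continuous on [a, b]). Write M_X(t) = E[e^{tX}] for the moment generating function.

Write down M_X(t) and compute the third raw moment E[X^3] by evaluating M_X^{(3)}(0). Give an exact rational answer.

E[X^3] = D^3[M](0) = 477/4

M_X(t) = (e^(7*t) - e^(2*t))/(5*t)
D^3[M](t) = (343*t^3*e^(7*t) - 8*t^3*e^(2*t) - 147*t^2*e^(7*t) + 12*t^2*e^(2*t) + 42*t*e^(7*t) - 12*t*e^(2*t) - 6*e^(7*t) + 6*e^(2*t))/(5*t^4)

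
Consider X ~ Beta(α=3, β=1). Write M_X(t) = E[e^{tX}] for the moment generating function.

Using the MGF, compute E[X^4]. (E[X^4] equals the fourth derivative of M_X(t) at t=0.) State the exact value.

M_X(t) = ₁F₁(3; 4; t)
M^(4)(t) = 3*₁F₁(7; 8; t)/7

E[X^4] = M^(4)(0) = 3/7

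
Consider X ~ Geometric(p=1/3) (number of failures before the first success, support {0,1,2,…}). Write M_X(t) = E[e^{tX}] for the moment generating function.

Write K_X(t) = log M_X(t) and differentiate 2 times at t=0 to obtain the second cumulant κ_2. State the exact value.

κ_2 = d^2K/dt^2 |_{t=0} = 6

M_X(t) = 1/(3*(1 - 2*e^(t)/3))
K_X(t) = log M_X(t) = -log(1 - 2*e^(t)/3) - log(3)
dK/dt = -2*e^(t)/(2*e^(t) - 3)
d^2K/dt^2 = 6*e^(t)/(4*e^(2*t) - 12*e^(t) + 9)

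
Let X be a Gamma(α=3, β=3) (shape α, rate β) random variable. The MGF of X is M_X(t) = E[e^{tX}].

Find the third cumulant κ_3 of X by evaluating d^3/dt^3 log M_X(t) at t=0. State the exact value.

κ_3 = D^3[K](0) = 2/9

M_X(t) = 27/(3 - t)^3
K_X(t) = log M_X(t) = -3*log(3 - t) + 3*log(3)
D^3[K](t) = -6/(t^3 - 9*t^2 + 27*t - 27)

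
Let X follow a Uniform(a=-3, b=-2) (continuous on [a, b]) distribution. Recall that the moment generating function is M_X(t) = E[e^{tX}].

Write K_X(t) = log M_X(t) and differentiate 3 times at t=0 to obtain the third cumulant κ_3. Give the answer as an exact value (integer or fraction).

M_X(t) = (e^(-2*t) - e^(-3*t))/t
K_X(t) = log M_X(t) = -log(t) + log(e^(-2*t) - e^(-3*t))
K^(3)(t) = (t^3*e^(2*t) + t^3*e^(t) - 2*e^(3*t) + 6*e^(2*t) - 6*e^(t) + 2)/(t^3*e^(3*t) - 3*t^3*e^(2*t) + 3*t^3*e^(t) - t^3)

κ_3 = K^(3)(0) = 0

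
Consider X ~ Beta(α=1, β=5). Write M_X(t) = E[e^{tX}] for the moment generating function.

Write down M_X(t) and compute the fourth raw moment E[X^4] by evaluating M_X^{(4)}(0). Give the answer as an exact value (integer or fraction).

M_X(t) = ₁F₁(1; 6; t)
dM/dt = ₁F₁(2; 7; t)/6
d^2M/dt^2 = ₁F₁(3; 8; t)/21
d^3M/dt^3 = ₁F₁(4; 9; t)/56
d^4M/dt^4 = ₁F₁(5; 10; t)/126

E[X^4] = d^4M/dt^4 |_{t=0} = 1/126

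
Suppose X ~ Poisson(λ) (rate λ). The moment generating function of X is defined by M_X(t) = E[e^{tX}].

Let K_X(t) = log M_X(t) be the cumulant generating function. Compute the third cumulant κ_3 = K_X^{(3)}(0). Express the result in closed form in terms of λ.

M_X(t) = e^(λ*(e^(t) - 1))
K_X(t) = log M_X(t) = λ*(e^(t) - 1)
K^(3)(t) = λ*e^(t)

κ_3 = K^(3)(0) = λ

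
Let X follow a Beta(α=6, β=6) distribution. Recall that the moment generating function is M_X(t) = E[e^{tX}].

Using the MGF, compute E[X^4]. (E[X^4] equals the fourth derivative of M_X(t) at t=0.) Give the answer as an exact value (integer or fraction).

E[X^4] = M′′′′(0) = 6/65

M_X(t) = ₁F₁(6; 12; t)
M′(t) = ₁F₁(7; 13; t)/2
M′′(t) = 7*₁F₁(8; 14; t)/26
M′′′(t) = 2*₁F₁(9; 15; t)/13
M′′′′(t) = 6*₁F₁(10; 16; t)/65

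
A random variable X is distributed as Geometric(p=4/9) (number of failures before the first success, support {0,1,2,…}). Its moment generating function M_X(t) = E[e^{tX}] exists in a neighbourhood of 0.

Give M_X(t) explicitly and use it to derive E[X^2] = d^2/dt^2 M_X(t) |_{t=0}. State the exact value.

M_X(t) = 4/(9*(1 - 5*e^(t)/9))
M^(2)(t) = (-100*e^(2*t) - 180*e^(t))/(125*e^(3*t) - 675*e^(2*t) + 1215*e^(t) - 729)

E[X^2] = M^(2)(0) = 35/8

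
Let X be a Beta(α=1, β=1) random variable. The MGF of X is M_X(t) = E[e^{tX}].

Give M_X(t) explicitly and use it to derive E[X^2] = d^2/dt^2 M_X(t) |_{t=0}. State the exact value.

E[X^2] = M^(2)(0) = 1/3

M_X(t) = ₁F₁(1; 2; t)
M^(2)(t) = ₁F₁(3; 4; t)/3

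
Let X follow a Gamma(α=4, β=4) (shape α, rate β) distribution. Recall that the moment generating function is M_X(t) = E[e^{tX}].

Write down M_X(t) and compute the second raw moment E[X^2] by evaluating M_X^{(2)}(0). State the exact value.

E[X^2] = M^(2)(0) = 5/4

M_X(t) = 256/(4 - t)^4
M^(2)(t) = 5120/(t^6 - 24*t^5 + 240*t^4 - 1280*t^3 + 3840*t^2 - 6144*t + 4096)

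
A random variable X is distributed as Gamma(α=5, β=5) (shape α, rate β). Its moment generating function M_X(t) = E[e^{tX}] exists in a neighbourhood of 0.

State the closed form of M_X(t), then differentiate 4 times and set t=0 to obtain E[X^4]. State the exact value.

E[X^4] = M′′′′(0) = 336/125

M_X(t) = 3125/(5 - t)^5
M′(t) = 15625/(t^6 - 30*t^5 + 375*t^4 - 2500*t^3 + 9375*t^2 - 18750*t + 15625)
M′′(t) = -93750/(t^7 - 35*t^6 + 525*t^5 - 4375*t^4 + 21875*t^3 - 65625*t^2 + 109375*t - 78125)
M′′′(t) = 656250/(t^8 - 40*t^7 + 700*t^6 - 7000*t^5 + 43750*t^4 - 175000*t^3 + 437500*t^2 - 625000*t + 390625)
M′′′′(t) = -5250000/(t^9 - 45*t^8 + 900*t^7 - 10500*t^6 + 78750*t^5 - 393750*t^4 + 1312500*t^3 - 2812500*t^2 + 3515625*t - 1953125)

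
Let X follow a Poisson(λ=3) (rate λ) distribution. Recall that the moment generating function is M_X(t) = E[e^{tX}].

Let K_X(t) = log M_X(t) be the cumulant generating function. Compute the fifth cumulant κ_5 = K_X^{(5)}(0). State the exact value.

M_X(t) = e^(3*e^(t) - 3)
K_X(t) = log M_X(t) = 3*e^(t) - 3
K′(t) = 3*e^(t)
K′′(t) = 3*e^(t)
K′′′(t) = 3*e^(t)
K′′′′(t) = 3*e^(t)
K′′′′′(t) = 3*e^(t)

κ_5 = K′′′′′(0) = 3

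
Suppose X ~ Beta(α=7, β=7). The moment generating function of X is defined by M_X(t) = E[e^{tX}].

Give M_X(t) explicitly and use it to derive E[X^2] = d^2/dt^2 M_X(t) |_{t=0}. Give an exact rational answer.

M_X(t) = ₁F₁(7; 14; t)
dM/dt = ₁F₁(8; 15; t)/2
d^2M/dt^2 = 4*₁F₁(9; 16; t)/15

E[X^2] = d^2M/dt^2 |_{t=0} = 4/15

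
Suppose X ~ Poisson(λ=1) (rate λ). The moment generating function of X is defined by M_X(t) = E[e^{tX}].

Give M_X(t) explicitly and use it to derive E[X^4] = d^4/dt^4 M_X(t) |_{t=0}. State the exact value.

E[X^4] = d^4M/dt^4 |_{t=0} = 15

M_X(t) = e^(e^(t) - 1)
dM/dt = e^(-1)*e^(t)*e^(e^(t))
d^2M/dt^2 = (e^(2*t)*e^(e^(t)) + e^(t)*e^(e^(t)))*e^(-1)
d^3M/dt^3 = (e^(3*t)*e^(e^(t)) + 3*e^(2*t)*e^(e^(t)) + e^(t)*e^(e^(t)))*e^(-1)
d^4M/dt^4 = (e^(4*t)*e^(e^(t)) + 6*e^(3*t)*e^(e^(t)) + 7*e^(2*t)*e^(e^(t)) + e^(t)*e^(e^(t)))*e^(-1)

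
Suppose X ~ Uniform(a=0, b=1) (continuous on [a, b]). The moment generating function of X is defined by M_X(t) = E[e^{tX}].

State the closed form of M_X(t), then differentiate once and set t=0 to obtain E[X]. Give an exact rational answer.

E[X] = M^(1)(0) = 1/2

M_X(t) = (e^(t) - 1)/t
M^(1)(t) = (t*e^(t) - e^(t) + 1)/t^2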